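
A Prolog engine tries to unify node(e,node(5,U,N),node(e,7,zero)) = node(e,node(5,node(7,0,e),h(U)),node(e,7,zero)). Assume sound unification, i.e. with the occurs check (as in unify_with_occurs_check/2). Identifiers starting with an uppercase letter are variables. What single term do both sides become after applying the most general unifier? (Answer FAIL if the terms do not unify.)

node(e,node(5,node(7,0,e),h(node(7,0,e))),node(e,7,zero))

Decompose node/3: e = e,  node(5,U,N) = node(5,node(7,0,e),h(U)),  node(e,7,zero) = node(e,7,zero).
Delete trivial equation e = e.
Decompose node/3: 5 = 5,  U = node(7,0,e),  N = h(U).
Delete trivial equation 5 = 5.
Bind U := node(7,0,e); substituting into the one remaining equation that mentions U gives: N = h(node(7,0,e)).
Bind N := h(node(7,0,e)); no other remaining equation mentions N.
Delete trivial equation node(e,7,zero) = node(e,7,zero).
Applying the MGU to either side gives node(e,node(5,node(7,0,e),h(node(7,0,e))),node(e,7,zero)).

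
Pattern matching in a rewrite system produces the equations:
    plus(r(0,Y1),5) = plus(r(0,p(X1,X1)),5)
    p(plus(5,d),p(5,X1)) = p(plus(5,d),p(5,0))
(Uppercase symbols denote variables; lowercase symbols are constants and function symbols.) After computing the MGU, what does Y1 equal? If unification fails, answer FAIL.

Decompose plus/2: r(0,Y1) = r(0,p(X1,X1)),  5 = 5.
Decompose r/2: 0 = 0,  Y1 = p(X1,X1).
Delete trivial equation 0 = 0.
Bind Y1 := p(X1,X1); no other remaining equation mentions Y1.
Delete trivial equation 5 = 5.
Decompose p/2: plus(5,d) = plus(5,d),  p(5,X1) = p(5,0).
Delete trivial equation plus(5,d) = plus(5,d).
Decompose p/2: 5 = 5,  X1 = 0.
Delete trivial equation 5 = 5.
Bind X1 := 0. Substituting into the earlier binding gives Y1 := p(0,0).
MGU = { Y1 := p(0,0), X1 := 0 }, so Y1 := p(0,0).

p(0,0)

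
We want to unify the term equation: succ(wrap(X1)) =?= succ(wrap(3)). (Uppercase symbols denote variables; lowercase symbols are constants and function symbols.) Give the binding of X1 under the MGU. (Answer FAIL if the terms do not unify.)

Decompose succ/1: wrap(X1) =?= wrap(3).
Decompose wrap/1: X1 =?= 3.
Bind X1 := 3.
MGU = { X1 -> 3 }, so X1 -> 3.

3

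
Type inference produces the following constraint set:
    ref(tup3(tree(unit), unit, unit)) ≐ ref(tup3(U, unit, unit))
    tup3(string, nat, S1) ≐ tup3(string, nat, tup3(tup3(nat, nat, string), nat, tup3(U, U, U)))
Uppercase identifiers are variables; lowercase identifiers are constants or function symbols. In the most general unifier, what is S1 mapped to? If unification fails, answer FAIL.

tup3(tup3(nat, nat, string), nat, tup3(tree(unit), tree(unit), tree(unit)))

Decompose ref/1: tup3(tree(unit), unit, unit) ≐ tup3(U, unit, unit).
Decompose tup3/3: tree(unit) ≐ U,  unit ≐ unit,  unit ≐ unit.
Bind U := tree(unit); substituting into the one remaining equation that mentions U gives: tup3(string, nat, S1) ≐ tup3(string, nat, tup3(tup3(nat, nat, string), nat, tup3(tree(unit), tree(unit), tree(unit)))).
Delete trivial equation unit ≐ unit.
Delete trivial equation unit ≐ unit.
Decompose tup3/3: string ≐ string,  nat ≐ nat,  S1 ≐ tup3(tup3(nat, nat, string), nat, tup3(tree(unit), tree(unit), tree(unit))).
Delete trivial equation string ≐ string.
Delete trivial equation nat ≐ nat.
Bind S1 := tup3(tup3(nat, nat, string), nat, tup3(tree(unit), tree(unit), tree(unit))).
MGU = { U := tree(unit), S1 := tup3(tup3(nat, nat, string), nat, tup3(tree(unit), tree(unit), tree(unit))) }, so S1 := tup3(tup3(nat, nat, string), nat, tup3(tree(unit), tree(unit), tree(unit))).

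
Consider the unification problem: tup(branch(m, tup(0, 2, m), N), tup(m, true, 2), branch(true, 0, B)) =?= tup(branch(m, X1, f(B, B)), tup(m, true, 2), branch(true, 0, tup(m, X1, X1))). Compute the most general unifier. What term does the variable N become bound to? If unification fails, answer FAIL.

f(tup(m, tup(0, 2, m), tup(0, 2, m)), tup(m, tup(0, 2, m), tup(0, 2, m)))

Decompose tup/3: branch(m, tup(0, 2, m), N) =?= branch(m, X1, f(B, B)),  tup(m, true, 2) =?= tup(m, true, 2),  branch(true, 0, B) =?= branch(true, 0, tup(m, X1, X1)).
Decompose branch/3: m =?= m,  tup(0, 2, m) =?= X1,  N =?= f(B, B).
Delete trivial equation m =?= m.
Bind X1 := tup(0, 2, m); substituting into the one remaining equation that mentions X1 gives: branch(true, 0, B) =?= branch(true, 0, tup(m, tup(0, 2, m), tup(0, 2, m))).
Bind N := f(B, B); no other remaining equation mentions N.
Delete trivial equation tup(m, true, 2) =?= tup(m, true, 2).
Decompose branch/3: true =?= true,  0 =?= 0,  B =?= tup(m, tup(0, 2, m), tup(0, 2, m)).
Delete trivial equation true =?= true.
Delete trivial equation 0 =?= 0.
Bind B := tup(m, tup(0, 2, m), tup(0, 2, m)). Substituting into the earlier binding gives N := f(tup(m, tup(0, 2, m), tup(0, 2, m)), tup(m, tup(0, 2, m), tup(0, 2, m))).
MGU = { X1 := tup(0, 2, m), N := f(tup(m, tup(0, 2, m), tup(0, 2, m)), tup(m, tup(0, 2, m), tup(0, 2, m))), B := tup(m, tup(0, 2, m), tup(0, 2, m)) }, so N := f(tup(m, tup(0, 2, m), tup(0, 2, m)), tup(m, tup(0, 2, m), tup(0, 2, m))).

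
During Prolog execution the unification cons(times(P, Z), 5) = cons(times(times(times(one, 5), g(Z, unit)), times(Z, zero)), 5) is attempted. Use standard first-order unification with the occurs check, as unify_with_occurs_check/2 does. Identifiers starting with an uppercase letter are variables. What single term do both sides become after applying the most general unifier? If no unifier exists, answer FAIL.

FAIL

Decompose cons/2: times(P, Z) = times(times(times(one, 5), g(Z, unit)), times(Z, zero)),  5 = 5.
Decompose times/2: P = times(times(one, 5), g(Z, unit)),  Z = times(Z, zero).
Bind P := times(times(one, 5), g(Z, unit)); no other remaining equation mentions P.
Occurs check fails: Z occurs in times(Z, zero); the equation Z = times(Z, zero) has no finite solution.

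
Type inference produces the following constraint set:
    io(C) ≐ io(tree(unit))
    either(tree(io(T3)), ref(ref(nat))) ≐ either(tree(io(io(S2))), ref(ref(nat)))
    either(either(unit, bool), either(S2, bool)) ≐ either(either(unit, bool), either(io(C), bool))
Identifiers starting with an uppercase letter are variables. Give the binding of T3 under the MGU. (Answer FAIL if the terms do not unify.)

Decompose io/1: C ≐ tree(unit).
Bind C := tree(unit); substituting into the one remaining equation that mentions C gives: either(either(unit, bool), either(S2, bool)) ≐ either(either(unit, bool), either(io(tree(unit)), bool)).
Decompose either/2: tree(io(T3)) ≐ tree(io(io(S2))),  ref(ref(nat)) ≐ ref(ref(nat)).
Decompose tree/1: io(T3) ≐ io(io(S2)).
Decompose io/1: T3 ≐ io(S2).
Bind T3 := io(S2); no other remaining equation mentions T3.
Delete trivial equation ref(ref(nat)) ≐ ref(ref(nat)).
Decompose either/2: either(unit, bool) ≐ either(unit, bool),  either(S2, bool) ≐ either(io(tree(unit)), bool).
Delete trivial equation either(unit, bool) ≐ either(unit, bool).
Decompose either/2: S2 ≐ io(tree(unit)),  bool ≐ bool.
Bind S2 := io(tree(unit)); no other remaining equation mentions S2. Substituting into the earlier binding gives T3 := io(io(tree(unit))).
Delete trivial equation bool ≐ bool.
MGU = { C ↦ tree(unit), T3 ↦ io(io(tree(unit))), S2 ↦ io(tree(unit)) }, so T3 ↦ io(io(tree(unit))).

io(io(tree(unit)))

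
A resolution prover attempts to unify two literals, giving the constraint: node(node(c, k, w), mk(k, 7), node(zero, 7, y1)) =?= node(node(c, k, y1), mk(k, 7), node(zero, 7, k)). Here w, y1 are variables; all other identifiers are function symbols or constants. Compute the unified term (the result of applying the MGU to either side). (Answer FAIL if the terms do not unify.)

Decompose node/3: node(c, k, w) =?= node(c, k, y1),  mk(k, 7) =?= mk(k, 7),  node(zero, 7, y1) =?= node(zero, 7, k).
Decompose node/3: c =?= c,  k =?= k,  w =?= y1.
Delete trivial equation c =?= c.
Delete trivial equation k =?= k.
Bind w := y1; no other remaining equation mentions w.
Delete trivial equation mk(k, 7) =?= mk(k, 7).
Decompose node/3: zero =?= zero,  7 =?= 7,  y1 =?= k.
Delete trivial equation zero =?= zero.
Delete trivial equation 7 =?= 7.
Bind y1 := k. Substituting into the earlier binding gives w := k.
Applying the MGU to either side gives node(node(c, k, k), mk(k, 7), node(zero, 7, k)).

node(node(c, k, k), mk(k, 7), node(zero, 7, k))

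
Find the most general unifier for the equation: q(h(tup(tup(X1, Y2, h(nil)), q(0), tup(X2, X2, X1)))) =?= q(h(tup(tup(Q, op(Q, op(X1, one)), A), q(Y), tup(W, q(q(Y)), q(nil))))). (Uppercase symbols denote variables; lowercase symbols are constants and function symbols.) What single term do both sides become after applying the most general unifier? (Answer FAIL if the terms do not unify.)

Decompose q/1: h(tup(tup(X1, Y2, h(nil)), q(0), tup(X2, X2, X1))) =?= h(tup(tup(Q, op(Q, op(X1, one)), A), q(Y), tup(W, q(q(Y)), q(nil)))).
Decompose h/1: tup(tup(X1, Y2, h(nil)), q(0), tup(X2, X2, X1)) =?= tup(tup(Q, op(Q, op(X1, one)), A), q(Y), tup(W, q(q(Y)), q(nil))).
Decompose tup/3: tup(X1, Y2, h(nil)) =?= tup(Q, op(Q, op(X1, one)), A),  q(0) =?= q(Y),  tup(X2, X2, X1) =?= tup(W, q(q(Y)), q(nil)).
Decompose tup/3: X1 =?= Q,  Y2 =?= op(Q, op(X1, one)),  h(nil) =?= A.
Bind X1 := Q; substituting into the 2 remaining equations that mention X1 gives: Y2 =?= op(Q, op(Q, one)),  tup(X2, X2, Q) =?= tup(W, q(q(Y)), q(nil)).
Bind Y2 := op(Q, op(Q, one)); no other remaining equation mentions Y2.
Bind A := h(nil); no other remaining equation mentions A.
Decompose q/1: 0 =?= Y.
Bind Y := 0; substituting into the remaining equation gives: tup(X2, X2, Q) =?= tup(W, q(q(0)), q(nil)).
Decompose tup/3: X2 =?= W,  X2 =?= q(q(0)),  Q =?= q(nil).
Bind X2 := W; substituting into the one remaining equation that mentions X2 gives: W =?= q(q(0)).
Bind W := q(q(0)); no other remaining equation mentions W. Substituting into the earlier binding gives X2 := q(q(0)).
Bind Q := q(nil). Substituting into the earlier bindings gives X1 := q(nil), Y2 := op(q(nil), op(q(nil), one)).
Applying the MGU to either side gives q(h(tup(tup(q(nil), op(q(nil), op(q(nil), one)), h(nil)), q(0), tup(q(q(0)), q(q(0)), q(nil))))).

q(h(tup(tup(q(nil), op(q(nil), op(q(nil), one)), h(nil)), q(0), tup(q(q(0)), q(q(0)), q(nil)))))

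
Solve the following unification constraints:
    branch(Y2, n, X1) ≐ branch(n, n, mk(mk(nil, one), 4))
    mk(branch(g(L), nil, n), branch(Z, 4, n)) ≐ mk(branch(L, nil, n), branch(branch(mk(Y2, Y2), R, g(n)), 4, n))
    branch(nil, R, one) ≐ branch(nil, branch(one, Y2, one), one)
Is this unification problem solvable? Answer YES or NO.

NO

Decompose branch/3: Y2 ≐ n,  n ≐ n,  X1 ≐ mk(mk(nil, one), 4).
Bind Y2 := n; substituting into the 2 remaining equations that mention Y2 gives: mk(branch(g(L), nil, n), branch(Z, 4, n)) ≐ mk(branch(L, nil, n), branch(branch(mk(n, n), R, g(n)), 4, n)),  branch(nil, R, one) ≐ branch(nil, branch(one, n, one), one).
Delete trivial equation n ≐ n.
Bind X1 := mk(mk(nil, one), 4); no other remaining equation mentions X1.
Decompose mk/2: branch(g(L), nil, n) ≐ branch(L, nil, n),  branch(Z, 4, n) ≐ branch(branch(mk(n, n), R, g(n)), 4, n).
Decompose branch/3: g(L) ≐ L,  nil ≐ nil,  n ≐ n.
Occurs check fails: L occurs in g(L); the equation L ≐ g(L) has no finite solution.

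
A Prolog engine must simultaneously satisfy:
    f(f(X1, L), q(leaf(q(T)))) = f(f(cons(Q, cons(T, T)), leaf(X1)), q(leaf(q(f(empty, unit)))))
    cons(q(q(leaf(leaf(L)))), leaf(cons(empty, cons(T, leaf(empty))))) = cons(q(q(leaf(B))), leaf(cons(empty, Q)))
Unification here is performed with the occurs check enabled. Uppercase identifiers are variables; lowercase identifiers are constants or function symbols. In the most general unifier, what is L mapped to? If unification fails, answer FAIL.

Decompose f/2: f(X1, L) = f(cons(Q, cons(T, T)), leaf(X1)),  q(leaf(q(T))) = q(leaf(q(f(empty, unit)))).
Decompose f/2: X1 = cons(Q, cons(T, T)),  L = leaf(X1).
Bind X1 := cons(Q, cons(T, T)); substituting into the one remaining equation that mentions X1 gives: L = leaf(cons(Q, cons(T, T))).
Bind L := leaf(cons(Q, cons(T, T))); substituting into the one remaining equation that mentions L gives: cons(q(q(leaf(leaf(leaf(cons(Q, cons(T, T))))))), leaf(cons(empty, cons(T, leaf(empty))))) = cons(q(q(leaf(B))), leaf(cons(empty, Q))).
Decompose q/1: leaf(q(T)) = leaf(q(f(empty, unit))).
Decompose leaf/1: q(T) = q(f(empty, unit)).
Decompose q/1: T = f(empty, unit).
Bind T := f(empty, unit); substituting into the remaining equation gives: cons(q(q(leaf(leaf(leaf(cons(Q, cons(f(empty, unit), f(empty, unit)))))))), leaf(cons(empty, cons(f(empty, unit), leaf(empty))))) = cons(q(q(leaf(B))), leaf(cons(empty, Q))). Substituting into the earlier bindings gives X1 := cons(Q, cons(f(empty, unit), f(empty, unit))), L := leaf(cons(Q, cons(f(empty, unit), f(empty, unit)))).
Decompose cons/2: q(q(leaf(leaf(leaf(cons(Q, cons(f(empty, unit), f(empty, unit)))))))) = q(q(leaf(B))),  leaf(cons(empty, cons(f(empty, unit), leaf(empty)))) = leaf(cons(empty, Q)).
Decompose q/1: q(leaf(leaf(leaf(cons(Q, cons(f(empty, unit), f(empty, unit))))))) = q(leaf(B)).
Decompose q/1: leaf(leaf(leaf(cons(Q, cons(f(empty, unit), f(empty, unit)))))) = leaf(B).
Decompose leaf/1: leaf(leaf(cons(Q, cons(f(empty, unit), f(empty, unit))))) = B.
Bind B := leaf(leaf(cons(Q, cons(f(empty, unit), f(empty, unit))))); no other remaining equation mentions B.
Decompose leaf/1: cons(empty, cons(f(empty, unit), leaf(empty))) = cons(empty, Q).
Decompose cons/2: empty = empty,  cons(f(empty, unit), leaf(empty)) = Q.
Delete trivial equation empty = empty.
Bind Q := cons(f(empty, unit), leaf(empty)). Substituting into the earlier bindings gives X1 := cons(cons(f(empty, unit), leaf(empty)), cons(f(empty, unit), f(empty, unit))), L := leaf(cons(cons(f(empty, unit), leaf(empty)), cons(f(empty, unit), f(empty, unit)))), B := leaf(leaf(cons(cons(f(empty, unit), leaf(empty)), cons(f(empty, unit), f(empty, unit))))).
MGU = { X1 ↦ cons(cons(f(empty, unit), leaf(empty)), cons(f(empty, unit), f(empty, unit))), L ↦ leaf(cons(cons(f(empty, unit), leaf(empty)), cons(f(empty, unit), f(empty, unit)))), T ↦ f(empty, unit), B ↦ leaf(leaf(cons(cons(f(empty, unit), leaf(empty)), cons(f(empty, unit), f(empty, unit))))), Q ↦ cons(f(empty, unit), leaf(empty)) }, so L ↦ leaf(cons(cons(f(empty, unit), leaf(empty)), cons(f(empty, unit), f(empty, unit)))).

leaf(cons(cons(f(empty, unit), leaf(empty)), cons(f(empty, unit), f(empty, unit))))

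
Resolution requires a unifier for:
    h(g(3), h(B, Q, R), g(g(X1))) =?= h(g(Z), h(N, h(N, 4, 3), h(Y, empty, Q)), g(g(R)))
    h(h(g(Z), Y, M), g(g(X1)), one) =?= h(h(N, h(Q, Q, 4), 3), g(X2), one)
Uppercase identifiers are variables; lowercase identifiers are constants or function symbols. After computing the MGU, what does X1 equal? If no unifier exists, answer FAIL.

Decompose h/3: g(3) =?= g(Z),  h(B, Q, R) =?= h(N, h(N, 4, 3), h(Y, empty, Q)),  g(g(X1)) =?= g(g(R)).
Decompose g/1: 3 =?= Z.
Bind Z := 3; substituting into the one remaining equation that mentions Z gives: h(h(g(3), Y, M), g(g(X1)), one) =?= h(h(N, h(Q, Q, 4), 3), g(X2), one).
Decompose h/3: B =?= N,  Q =?= h(N, 4, 3),  R =?= h(Y, empty, Q).
Bind B := N; no other remaining equation mentions B.
Bind Q := h(N, 4, 3); substituting into the 2 remaining equations that mention Q gives: R =?= h(Y, empty, h(N, 4, 3)),  h(h(g(3), Y, M), g(g(X1)), one) =?= h(h(N, h(h(N, 4, 3), h(N, 4, 3), 4), 3), g(X2), one).
Bind R := h(Y, empty, h(N, 4, 3)); substituting into the one remaining equation that mentions R gives: g(g(X1)) =?= g(g(h(Y, empty, h(N, 4, 3)))).
Decompose g/1: g(X1) =?= g(h(Y, empty, h(N, 4, 3))).
Decompose g/1: X1 =?= h(Y, empty, h(N, 4, 3)).
Bind X1 := h(Y, empty, h(N, 4, 3)); substituting into the remaining equation gives: h(h(g(3), Y, M), g(g(h(Y, empty, h(N, 4, 3)))), one) =?= h(h(N, h(h(N, 4, 3), h(N, 4, 3), 4), 3), g(X2), one).
Decompose h/3: h(g(3), Y, M) =?= h(N, h(h(N, 4, 3), h(N, 4, 3), 4), 3),  g(g(h(Y, empty, h(N, 4, 3)))) =?= g(X2),  one =?= one.
Decompose h/3: g(3) =?= N,  Y =?= h(h(N, 4, 3), h(N, 4, 3), 4),  M =?= 3.
Bind N := g(3); substituting into the 2 remaining equations that mention N gives: Y =?= h(h(g(3), 4, 3), h(g(3), 4, 3), 4),  g(g(h(Y, empty, h(g(3), 4, 3)))) =?= g(X2). Substituting into the earlier bindings gives B := g(3), Q := h(g(3), 4, 3), R := h(Y, empty, h(g(3), 4, 3)), X1 := h(Y, empty, h(g(3), 4, 3)).
Bind Y := h(h(g(3), 4, 3), h(g(3), 4, 3), 4); substituting into the one remaining equation that mentions Y gives: g(g(h(h(h(g(3), 4, 3), h(g(3), 4, 3), 4), empty, h(g(3), 4, 3)))) =?= g(X2). Substituting into the earlier bindings gives R := h(h(h(g(3), 4, 3), h(g(3), 4, 3), 4), empty, h(g(3), 4, 3)), X1 := h(h(h(g(3), 4, 3), h(g(3), 4, 3), 4), empty, h(g(3), 4, 3)).
Bind M := 3; no other remaining equation mentions M.
Decompose g/1: g(h(h(h(g(3), 4, 3), h(g(3), 4, 3), 4), empty, h(g(3), 4, 3))) =?= X2.
Bind X2 := g(h(h(h(g(3), 4, 3), h(g(3), 4, 3), 4), empty, h(g(3), 4, 3))); no other remaining equation mentions X2.
Delete trivial equation one =?= one.
MGU = { Z -> 3, B -> g(3), Q -> h(g(3), 4, 3), R -> h(h(h(g(3), 4, 3), h(g(3), 4, 3), 4), empty, h(g(3), 4, 3)), X1 -> h(h(h(g(3), 4, 3), h(g(3), 4, 3), 4), empty, h(g(3), 4, 3)), N -> g(3), Y -> h(h(g(3), 4, 3), h(g(3), 4, 3), 4), M -> 3, X2 -> g(h(h(h(g(3), 4, 3), h(g(3), 4, 3), 4), empty, h(g(3), 4, 3))) }, so X1 -> h(h(h(g(3), 4, 3), h(g(3), 4, 3), 4), empty, h(g(3), 4, 3)).

h(h(h(g(3), 4, 3), h(g(3), 4, 3), 4), empty, h(g(3), 4, 3))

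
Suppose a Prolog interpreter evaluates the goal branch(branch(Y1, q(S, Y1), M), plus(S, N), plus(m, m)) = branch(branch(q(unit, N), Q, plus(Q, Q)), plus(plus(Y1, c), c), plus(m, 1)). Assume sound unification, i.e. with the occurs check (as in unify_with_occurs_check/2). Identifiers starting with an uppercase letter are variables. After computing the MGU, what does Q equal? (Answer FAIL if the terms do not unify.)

Decompose branch/3: branch(Y1, q(S, Y1), M) = branch(q(unit, N), Q, plus(Q, Q)),  plus(S, N) = plus(plus(Y1, c), c),  plus(m, m) = plus(m, 1).
Decompose branch/3: Y1 = q(unit, N),  q(S, Y1) = Q,  M = plus(Q, Q).
Bind Y1 := q(unit, N); substituting into the 2 remaining equations that mention Y1 gives: q(S, q(unit, N)) = Q,  plus(S, N) = plus(plus(q(unit, N), c), c).
Bind Q := q(S, q(unit, N)); substituting into the one remaining equation that mentions Q gives: M = plus(q(S, q(unit, N)), q(S, q(unit, N))).
Bind M := plus(q(S, q(unit, N)), q(S, q(unit, N))); no other remaining equation mentions M.
Decompose plus/2: S = plus(q(unit, N), c),  N = c.
Bind S := plus(q(unit, N), c); no other remaining equation mentions S. Substituting into the earlier bindings gives Q := q(plus(q(unit, N), c), q(unit, N)), M := plus(q(plus(q(unit, N), c), q(unit, N)), q(plus(q(unit, N), c), q(unit, N))).
Bind N := c; no other remaining equation mentions N. Substituting into the earlier bindings gives Y1 := q(unit, c), Q := q(plus(q(unit, c), c), q(unit, c)), M := plus(q(plus(q(unit, c), c), q(unit, c)), q(plus(q(unit, c), c), q(unit, c))), S := plus(q(unit, c), c).
Decompose plus/2: m = m,  m = 1.
Delete trivial equation m = m.
Clash: constants m and 1 differ; no unifier exists.

FAIL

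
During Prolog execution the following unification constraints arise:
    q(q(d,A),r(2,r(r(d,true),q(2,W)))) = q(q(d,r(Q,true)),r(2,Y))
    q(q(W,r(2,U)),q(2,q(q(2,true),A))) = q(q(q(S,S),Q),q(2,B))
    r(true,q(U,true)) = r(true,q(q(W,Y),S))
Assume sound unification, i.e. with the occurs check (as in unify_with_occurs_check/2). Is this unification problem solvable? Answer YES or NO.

YES

Decompose q/2: q(d,A) = q(d,r(Q,true)),  r(2,r(r(d,true),q(2,W))) = r(2,Y).
Decompose q/2: d = d,  A = r(Q,true).
Delete trivial equation d = d.
Bind A := r(Q,true); substituting into the one remaining equation that mentions A gives: q(q(W,r(2,U)),q(2,q(q(2,true),r(Q,true)))) = q(q(q(S,S),Q),q(2,B)).
Decompose r/2: 2 = 2,  r(r(d,true),q(2,W)) = Y.
Delete trivial equation 2 = 2.
Bind Y := r(r(d,true),q(2,W)); substituting into the one remaining equation that mentions Y gives: r(true,q(U,true)) = r(true,q(q(W,r(r(d,true),q(2,W))),S)).
Decompose q/2: q(W,r(2,U)) = q(q(S,S),Q),  q(2,q(q(2,true),r(Q,true))) = q(2,B).
Decompose q/2: W = q(S,S),  r(2,U) = Q.
Bind W := q(S,S); substituting into the one remaining equation that mentions W gives: r(true,q(U,true)) = r(true,q(q(q(S,S),r(r(d,true),q(2,q(S,S)))),S)). Substituting into the earlier binding gives Y := r(r(d,true),q(2,q(S,S))).
Bind Q := r(2,U); substituting into the one remaining equation that mentions Q gives: q(2,q(q(2,true),r(r(2,U),true))) = q(2,B). Substituting into the earlier binding gives A := r(r(2,U),true).
Decompose q/2: 2 = 2,  q(q(2,true),r(r(2,U),true)) = B.
Delete trivial equation 2 = 2.
Bind B := q(q(2,true),r(r(2,U),true)); no other remaining equation mentions B.
Decompose r/2: true = true,  q(U,true) = q(q(q(S,S),r(r(d,true),q(2,q(S,S)))),S).
Delete trivial equation true = true.
Decompose q/2: U = q(q(S,S),r(r(d,true),q(2,q(S,S)))),  true = S.
Bind U := q(q(S,S),r(r(d,true),q(2,q(S,S)))); no other remaining equation mentions U. Substituting into the earlier bindings gives A := r(r(2,q(q(S,S),r(r(d,true),q(2,q(S,S))))),true), Q := r(2,q(q(S,S),r(r(d,true),q(2,q(S,S))))), B := q(q(2,true),r(r(2,q(q(S,S),r(r(d,true),q(2,q(S,S))))),true)).
Bind S := true. Substituting into the earlier bindings gives A := r(r(2,q(q(true,true),r(r(d,true),q(2,q(true,true))))),true), Y := r(r(d,true),q(2,q(true,true))), W := q(true,true), Q := r(2,q(q(true,true),r(r(d,true),q(2,q(true,true))))), B := q(q(2,true),r(r(2,q(q(true,true),r(r(d,true),q(2,q(true,true))))),true)), U := q(q(true,true),r(r(d,true),q(2,q(true,true)))).
No equations remain and no clash or occurs-check failure arose, so a unifier exists.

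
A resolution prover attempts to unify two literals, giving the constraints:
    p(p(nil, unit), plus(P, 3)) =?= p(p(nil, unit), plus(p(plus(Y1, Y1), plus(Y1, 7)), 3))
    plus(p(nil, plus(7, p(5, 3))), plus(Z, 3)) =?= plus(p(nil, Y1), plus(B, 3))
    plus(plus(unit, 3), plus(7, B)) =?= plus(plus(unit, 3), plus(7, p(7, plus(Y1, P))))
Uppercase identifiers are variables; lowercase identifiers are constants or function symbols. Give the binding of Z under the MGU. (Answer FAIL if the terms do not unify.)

Decompose p/2: p(nil, unit) =?= p(nil, unit),  plus(P, 3) =?= plus(p(plus(Y1, Y1), plus(Y1, 7)), 3).
Delete trivial equation p(nil, unit) =?= p(nil, unit).
Decompose plus/2: P =?= p(plus(Y1, Y1), plus(Y1, 7)),  3 =?= 3.
Bind P := p(plus(Y1, Y1), plus(Y1, 7)); substituting into the one remaining equation that mentions P gives: plus(plus(unit, 3), plus(7, B)) =?= plus(plus(unit, 3), plus(7, p(7, plus(Y1, p(plus(Y1, Y1), plus(Y1, 7)))))).
Delete trivial equation 3 =?= 3.
Decompose plus/2: p(nil, plus(7, p(5, 3))) =?= p(nil, Y1),  plus(Z, 3) =?= plus(B, 3).
Decompose p/2: nil =?= nil,  plus(7, p(5, 3)) =?= Y1.
Delete trivial equation nil =?= nil.
Bind Y1 := plus(7, p(5, 3)); substituting into the one remaining equation that mentions Y1 gives: plus(plus(unit, 3), plus(7, B)) =?= plus(plus(unit, 3), plus(7, p(7, plus(plus(7, p(5, 3)), p(plus(plus(7, p(5, 3)), plus(7, p(5, 3))), plus(plus(7, p(5, 3)), 7)))))). Substituting into the earlier binding gives P := p(plus(plus(7, p(5, 3)), plus(7, p(5, 3))), plus(plus(7, p(5, 3)), 7)).
Decompose plus/2: Z =?= B,  3 =?= 3.
Bind Z := B; no other remaining equation mentions Z.
Delete trivial equation 3 =?= 3.
Decompose plus/2: plus(unit, 3) =?= plus(unit, 3),  plus(7, B) =?= plus(7, p(7, plus(plus(7, p(5, 3)), p(plus(plus(7, p(5, 3)), plus(7, p(5, 3))), plus(plus(7, p(5, 3)), 7))))).
Delete trivial equation plus(unit, 3) =?= plus(unit, 3).
Decompose plus/2: 7 =?= 7,  B =?= p(7, plus(plus(7, p(5, 3)), p(plus(plus(7, p(5, 3)), plus(7, p(5, 3))), plus(plus(7, p(5, 3)), 7)))).
Delete trivial equation 7 =?= 7.
Bind B := p(7, plus(plus(7, p(5, 3)), p(plus(plus(7, p(5, 3)), plus(7, p(5, 3))), plus(plus(7, p(5, 3)), 7)))). Substituting into the earlier binding gives Z := p(7, plus(plus(7, p(5, 3)), p(plus(plus(7, p(5, 3)), plus(7, p(5, 3))), plus(plus(7, p(5, 3)), 7)))).
MGU = { P -> p(plus(plus(7, p(5, 3)), plus(7, p(5, 3))), plus(plus(7, p(5, 3)), 7)), Y1 -> plus(7, p(5, 3)), Z -> p(7, plus(plus(7, p(5, 3)), p(plus(plus(7, p(5, 3)), plus(7, p(5, 3))), plus(plus(7, p(5, 3)), 7)))), B -> p(7, plus(plus(7, p(5, 3)), p(plus(plus(7, p(5, 3)), plus(7, p(5, 3))), plus(plus(7, p(5, 3)), 7)))) }, so Z -> p(7, plus(plus(7, p(5, 3)), p(plus(plus(7, p(5, 3)), plus(7, p(5, 3))), plus(plus(7, p(5, 3)), 7)))).

p(7, plus(plus(7, p(5, 3)), p(plus(plus(7, p(5, 3)), plus(7, p(5, 3))), plus(plus(7, p(5, 3)), 7))))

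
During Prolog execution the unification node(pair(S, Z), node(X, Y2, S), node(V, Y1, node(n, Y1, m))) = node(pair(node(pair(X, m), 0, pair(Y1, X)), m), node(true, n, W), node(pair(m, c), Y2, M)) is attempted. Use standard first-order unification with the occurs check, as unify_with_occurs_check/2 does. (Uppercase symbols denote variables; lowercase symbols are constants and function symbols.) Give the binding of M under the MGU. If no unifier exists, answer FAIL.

node(n, n, m)

Decompose node/3: pair(S, Z) = pair(node(pair(X, m), 0, pair(Y1, X)), m),  node(X, Y2, S) = node(true, n, W),  node(V, Y1, node(n, Y1, m)) = node(pair(m, c), Y2, M).
Decompose pair/2: S = node(pair(X, m), 0, pair(Y1, X)),  Z = m.
Bind S := node(pair(X, m), 0, pair(Y1, X)); substituting into the one remaining equation that mentions S gives: node(X, Y2, node(pair(X, m), 0, pair(Y1, X))) = node(true, n, W).
Bind Z := m; no other remaining equation mentions Z.
Decompose node/3: X = true,  Y2 = n,  node(pair(X, m), 0, pair(Y1, X)) = W.
Bind X := true; substituting into the one remaining equation that mentions X gives: node(pair(true, m), 0, pair(Y1, true)) = W. Substituting into the earlier binding gives S := node(pair(true, m), 0, pair(Y1, true)).
Bind Y2 := n; substituting into the one remaining equation that mentions Y2 gives: node(V, Y1, node(n, Y1, m)) = node(pair(m, c), n, M).
Bind W := node(pair(true, m), 0, pair(Y1, true)); no other remaining equation mentions W.
Decompose node/3: V = pair(m, c),  Y1 = n,  node(n, Y1, m) = M.
Bind V := pair(m, c); no other remaining equation mentions V.
Bind Y1 := n; substituting into the remaining equation gives: node(n, n, m) = M. Substituting into the earlier bindings gives S := node(pair(true, m), 0, pair(n, true)), W := node(pair(true, m), 0, pair(n, true)).
Bind M := node(n, n, m).
MGU = { S ↦ node(pair(true, m), 0, pair(n, true)), Z ↦ m, X ↦ true, Y2 ↦ n, W ↦ node(pair(true, m), 0, pair(n, true)), V ↦ pair(m, c), Y1 ↦ n, M ↦ node(n, n, m) }, so M ↦ node(n, n, m).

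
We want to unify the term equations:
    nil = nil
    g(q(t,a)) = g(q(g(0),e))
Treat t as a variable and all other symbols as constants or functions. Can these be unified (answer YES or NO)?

Delete trivial equation nil = nil.
Decompose g/1: q(t,a) = q(g(0),e).
Decompose q/2: t = g(0),  a = e.
Bind t := g(0); no other remaining equation mentions t.
Clash: constants a and e differ; no unifier exists.

NO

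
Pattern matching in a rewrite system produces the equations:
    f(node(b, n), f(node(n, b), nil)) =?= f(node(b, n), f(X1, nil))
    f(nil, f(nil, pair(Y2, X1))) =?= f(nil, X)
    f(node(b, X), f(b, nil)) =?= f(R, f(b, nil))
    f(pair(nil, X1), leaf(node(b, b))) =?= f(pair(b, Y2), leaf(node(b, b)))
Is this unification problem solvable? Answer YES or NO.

Decompose f/2: node(b, n) =?= node(b, n),  f(node(n, b), nil) =?= f(X1, nil).
Delete trivial equation node(b, n) =?= node(b, n).
Decompose f/2: node(n, b) =?= X1,  nil =?= nil.
Bind X1 := node(n, b); substituting into the 2 remaining equations that mention X1 gives: f(nil, f(nil, pair(Y2, node(n, b)))) =?= f(nil, X),  f(pair(nil, node(n, b)), leaf(node(b, b))) =?= f(pair(b, Y2), leaf(node(b, b))).
Delete trivial equation nil =?= nil.
Decompose f/2: nil =?= nil,  f(nil, pair(Y2, node(n, b))) =?= X.
Delete trivial equation nil =?= nil.
Bind X := f(nil, pair(Y2, node(n, b))); substituting into the one remaining equation that mentions X gives: f(node(b, f(nil, pair(Y2, node(n, b)))), f(b, nil)) =?= f(R, f(b, nil)).
Decompose f/2: node(b, f(nil, pair(Y2, node(n, b)))) =?= R,  f(b, nil) =?= f(b, nil).
Bind R := node(b, f(nil, pair(Y2, node(n, b)))); no other remaining equation mentions R.
Delete trivial equation f(b, nil) =?= f(b, nil).
Decompose f/2: pair(nil, node(n, b)) =?= pair(b, Y2),  leaf(node(b, b)) =?= leaf(node(b, b)).
Decompose pair/2: nil =?= b,  node(n, b) =?= Y2.
Clash: constants nil and b differ; no unifier exists.

NO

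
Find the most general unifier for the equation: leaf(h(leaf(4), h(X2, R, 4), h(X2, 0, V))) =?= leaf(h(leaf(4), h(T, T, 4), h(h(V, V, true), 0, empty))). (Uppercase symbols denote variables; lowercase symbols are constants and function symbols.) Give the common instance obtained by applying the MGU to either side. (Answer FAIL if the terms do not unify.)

Decompose leaf/1: h(leaf(4), h(X2, R, 4), h(X2, 0, V)) =?= h(leaf(4), h(T, T, 4), h(h(V, V, true), 0, empty)).
Decompose h/3: leaf(4) =?= leaf(4),  h(X2, R, 4) =?= h(T, T, 4),  h(X2, 0, V) =?= h(h(V, V, true), 0, empty).
Delete trivial equation leaf(4) =?= leaf(4).
Decompose h/3: X2 =?= T,  R =?= T,  4 =?= 4.
Bind X2 := T; substituting into the one remaining equation that mentions X2 gives: h(T, 0, V) =?= h(h(V, V, true), 0, empty).
Bind R := T; no other remaining equation mentions R.
Delete trivial equation 4 =?= 4.
Decompose h/3: T =?= h(V, V, true),  0 =?= 0,  V =?= empty.
Bind T := h(V, V, true); no other remaining equation mentions T. Substituting into the earlier bindings gives X2 := h(V, V, true), R := h(V, V, true).
Delete trivial equation 0 =?= 0.
Bind V := empty. Substituting into the earlier bindings gives X2 := h(empty, empty, true), R := h(empty, empty, true), T := h(empty, empty, true).
Applying the MGU to either side gives leaf(h(leaf(4), h(h(empty, empty, true), h(empty, empty, true), 4), h(h(empty, empty, true), 0, empty))).

leaf(h(leaf(4), h(h(empty, empty, true), h(empty, empty, true), 4), h(h(empty, empty, true), 0, empty)))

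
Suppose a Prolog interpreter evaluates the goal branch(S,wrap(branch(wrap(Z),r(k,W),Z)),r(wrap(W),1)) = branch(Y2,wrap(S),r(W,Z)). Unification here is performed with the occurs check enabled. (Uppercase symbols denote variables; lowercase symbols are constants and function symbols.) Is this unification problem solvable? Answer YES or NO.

NO

Decompose branch/3: S = Y2,  wrap(branch(wrap(Z),r(k,W),Z)) = wrap(S),  r(wrap(W),1) = r(W,Z).
Bind S := Y2; substituting into the one remaining equation that mentions S gives: wrap(branch(wrap(Z),r(k,W),Z)) = wrap(Y2).
Decompose wrap/1: branch(wrap(Z),r(k,W),Z) = Y2.
Bind Y2 := branch(wrap(Z),r(k,W),Z); no other remaining equation mentions Y2. Substituting into the earlier binding gives S := branch(wrap(Z),r(k,W),Z).
Decompose r/2: wrap(W) = W,  1 = Z.
Occurs check fails: W occurs in wrap(W); the equation W = wrap(W) has no finite solution.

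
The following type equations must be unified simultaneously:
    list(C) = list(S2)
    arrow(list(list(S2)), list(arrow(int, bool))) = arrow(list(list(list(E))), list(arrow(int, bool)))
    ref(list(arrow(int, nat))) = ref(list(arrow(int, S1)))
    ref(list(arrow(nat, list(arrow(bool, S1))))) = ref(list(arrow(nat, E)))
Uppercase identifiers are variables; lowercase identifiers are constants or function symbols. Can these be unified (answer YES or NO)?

YES

Decompose list/1: C = S2.
Bind C := S2; no other remaining equation mentions C.
Decompose arrow/2: list(list(S2)) = list(list(list(E))),  list(arrow(int, bool)) = list(arrow(int, bool)).
Decompose list/1: list(S2) = list(list(E)).
Decompose list/1: S2 = list(E).
Bind S2 := list(E); no other remaining equation mentions S2. Substituting into the earlier binding gives C := list(E).
Delete trivial equation list(arrow(int, bool)) = list(arrow(int, bool)).
Decompose ref/1: list(arrow(int, nat)) = list(arrow(int, S1)).
Decompose list/1: arrow(int, nat) = arrow(int, S1).
Decompose arrow/2: int = int,  nat = S1.
Delete trivial equation int = int.
Bind S1 := nat; substituting into the remaining equation gives: ref(list(arrow(nat, list(arrow(bool, nat))))) = ref(list(arrow(nat, E))).
Decompose ref/1: list(arrow(nat, list(arrow(bool, nat)))) = list(arrow(nat, E)).
Decompose list/1: arrow(nat, list(arrow(bool, nat))) = arrow(nat, E).
Decompose arrow/2: nat = nat,  list(arrow(bool, nat)) = E.
Delete trivial equation nat = nat.
Bind E := list(arrow(bool, nat)). Substituting into the earlier bindings gives C := list(list(arrow(bool, nat))), S2 := list(list(arrow(bool, nat))).
No equations remain and no clash or occurs-check failure arose, so a unifier exists.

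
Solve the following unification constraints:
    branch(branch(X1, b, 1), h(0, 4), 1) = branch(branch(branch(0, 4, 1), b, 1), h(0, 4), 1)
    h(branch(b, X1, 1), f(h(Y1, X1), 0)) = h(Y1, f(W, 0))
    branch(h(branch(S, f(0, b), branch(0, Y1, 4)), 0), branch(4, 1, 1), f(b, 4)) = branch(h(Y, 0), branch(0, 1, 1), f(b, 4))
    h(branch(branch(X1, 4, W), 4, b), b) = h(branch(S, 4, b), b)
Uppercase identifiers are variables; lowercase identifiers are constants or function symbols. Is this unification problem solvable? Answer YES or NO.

NO

Decompose branch/3: branch(X1, b, 1) = branch(branch(0, 4, 1), b, 1),  h(0, 4) = h(0, 4),  1 = 1.
Decompose branch/3: X1 = branch(0, 4, 1),  b = b,  1 = 1.
Bind X1 := branch(0, 4, 1); substituting into the 2 remaining equations that mention X1 gives: h(branch(b, branch(0, 4, 1), 1), f(h(Y1, branch(0, 4, 1)), 0)) = h(Y1, f(W, 0)),  h(branch(branch(branch(0, 4, 1), 4, W), 4, b), b) = h(branch(S, 4, b), b).
Delete trivial equation b = b.
Delete trivial equation 1 = 1.
Delete trivial equation h(0, 4) = h(0, 4).
Delete trivial equation 1 = 1.
Decompose h/2: branch(b, branch(0, 4, 1), 1) = Y1,  f(h(Y1, branch(0, 4, 1)), 0) = f(W, 0).
Bind Y1 := branch(b, branch(0, 4, 1), 1); substituting into the 2 remaining equations that mention Y1 gives: f(h(branch(b, branch(0, 4, 1), 1), branch(0, 4, 1)), 0) = f(W, 0),  branch(h(branch(S, f(0, b), branch(0, branch(b, branch(0, 4, 1), 1), 4)), 0), branch(4, 1, 1), f(b, 4)) = branch(h(Y, 0), branch(0, 1, 1), f(b, 4)).
Decompose f/2: h(branch(b, branch(0, 4, 1), 1), branch(0, 4, 1)) = W,  0 = 0.
Bind W := h(branch(b, branch(0, 4, 1), 1), branch(0, 4, 1)); substituting into the one remaining equation that mentions W gives: h(branch(branch(branch(0, 4, 1), 4, h(branch(b, branch(0, 4, 1), 1), branch(0, 4, 1))), 4, b), b) = h(branch(S, 4, b), b).
Delete trivial equation 0 = 0.
Decompose branch/3: h(branch(S, f(0, b), branch(0, branch(b, branch(0, 4, 1), 1), 4)), 0) = h(Y, 0),  branch(4, 1, 1) = branch(0, 1, 1),  f(b, 4) = f(b, 4).
Decompose h/2: branch(S, f(0, b), branch(0, branch(b, branch(0, 4, 1), 1), 4)) = Y,  0 = 0.
Bind Y := branch(S, f(0, b), branch(0, branch(b, branch(0, 4, 1), 1), 4)); no other remaining equation mentions Y.
Delete trivial equation 0 = 0.
Decompose branch/3: 4 = 0,  1 = 1,  1 = 1.
Clash: constants 4 and 0 differ; no unifier exists.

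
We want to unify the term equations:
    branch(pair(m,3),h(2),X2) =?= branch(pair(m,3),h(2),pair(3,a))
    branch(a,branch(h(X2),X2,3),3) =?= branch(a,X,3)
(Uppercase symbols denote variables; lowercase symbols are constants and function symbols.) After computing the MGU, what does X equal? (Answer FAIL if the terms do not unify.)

branch(h(pair(3,a)),pair(3,a),3)

Decompose branch/3: pair(m,3) =?= pair(m,3),  h(2) =?= h(2),  X2 =?= pair(3,a).
Delete trivial equation pair(m,3) =?= pair(m,3).
Delete trivial equation h(2) =?= h(2).
Bind X2 := pair(3,a); substituting into the remaining equation gives: branch(a,branch(h(pair(3,a)),pair(3,a),3),3) =?= branch(a,X,3).
Decompose branch/3: a =?= a,  branch(h(pair(3,a)),pair(3,a),3) =?= X,  3 =?= 3.
Delete trivial equation a =?= a.
Bind X := branch(h(pair(3,a)),pair(3,a),3); no other remaining equation mentions X.
Delete trivial equation 3 =?= 3.
MGU = { X2 ↦ pair(3,a), X ↦ branch(h(pair(3,a)),pair(3,a),3) }, so X ↦ branch(h(pair(3,a)),pair(3,a),3).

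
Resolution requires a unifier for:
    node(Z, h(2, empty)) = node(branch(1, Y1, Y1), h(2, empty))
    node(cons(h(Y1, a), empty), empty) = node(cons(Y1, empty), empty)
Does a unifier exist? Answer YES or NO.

NO

Decompose node/2: Z = branch(1, Y1, Y1),  h(2, empty) = h(2, empty).
Bind Z := branch(1, Y1, Y1); no other remaining equation mentions Z.
Delete trivial equation h(2, empty) = h(2, empty).
Decompose node/2: cons(h(Y1, a), empty) = cons(Y1, empty),  empty = empty.
Decompose cons/2: h(Y1, a) = Y1,  empty = empty.
Occurs check fails: Y1 occurs in h(Y1, a); the equation Y1 = h(Y1, a) has no finite solution.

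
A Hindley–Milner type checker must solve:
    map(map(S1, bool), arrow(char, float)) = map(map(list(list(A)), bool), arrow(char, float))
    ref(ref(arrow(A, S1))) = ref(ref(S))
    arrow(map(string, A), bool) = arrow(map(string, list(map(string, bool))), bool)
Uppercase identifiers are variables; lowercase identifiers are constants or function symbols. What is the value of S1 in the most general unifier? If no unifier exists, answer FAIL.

Decompose map/2: map(S1, bool) = map(list(list(A)), bool),  arrow(char, float) = arrow(char, float).
Decompose map/2: S1 = list(list(A)),  bool = bool.
Bind S1 := list(list(A)); substituting into the one remaining equation that mentions S1 gives: ref(ref(arrow(A, list(list(A))))) = ref(ref(S)).
Delete trivial equation bool = bool.
Delete trivial equation arrow(char, float) = arrow(char, float).
Decompose ref/1: ref(arrow(A, list(list(A)))) = ref(S).
Decompose ref/1: arrow(A, list(list(A))) = S.
Bind S := arrow(A, list(list(A))); no other remaining equation mentions S.
Decompose arrow/2: map(string, A) = map(string, list(map(string, bool))),  bool = bool.
Decompose map/2: string = string,  A = list(map(string, bool)).
Delete trivial equation string = string.
Bind A := list(map(string, bool)); no other remaining equation mentions A. Substituting into the earlier bindings gives S1 := list(list(list(map(string, bool)))), S := arrow(list(map(string, bool)), list(list(list(map(string, bool))))).
Delete trivial equation bool = bool.
MGU = { S1 -> list(list(list(map(string, bool)))), S -> arrow(list(map(string, bool)), list(list(list(map(string, bool))))), A -> list(map(string, bool)) }, so S1 -> list(list(list(map(string, bool)))).

list(list(list(map(string, bool))))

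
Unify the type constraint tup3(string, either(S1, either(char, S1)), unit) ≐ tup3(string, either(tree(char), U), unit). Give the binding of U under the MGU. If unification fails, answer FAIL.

Decompose tup3/3: string ≐ string,  either(S1, either(char, S1)) ≐ either(tree(char), U),  unit ≐ unit.
Delete trivial equation string ≐ string.
Decompose either/2: S1 ≐ tree(char),  either(char, S1) ≐ U.
Bind S1 := tree(char); substituting into the one remaining equation that mentions S1 gives: either(char, tree(char)) ≐ U.
Bind U := either(char, tree(char)); no other remaining equation mentions U.
Delete trivial equation unit ≐ unit.
MGU = { S1 ↦ tree(char), U ↦ either(char, tree(char)) }, so U ↦ either(char, tree(char)).

either(char, tree(char))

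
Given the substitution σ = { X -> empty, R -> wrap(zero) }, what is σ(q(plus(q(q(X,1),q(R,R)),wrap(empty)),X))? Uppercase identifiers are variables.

q(plus(q(q(empty,1),q(wrap(zero),wrap(zero))),wrap(empty)),empty)

Replace each occurrence of X with empty.
Replace each occurrence of R with wrap(zero).
Result: q(plus(q(q(empty,1),q(wrap(zero),wrap(zero))),wrap(empty)),empty).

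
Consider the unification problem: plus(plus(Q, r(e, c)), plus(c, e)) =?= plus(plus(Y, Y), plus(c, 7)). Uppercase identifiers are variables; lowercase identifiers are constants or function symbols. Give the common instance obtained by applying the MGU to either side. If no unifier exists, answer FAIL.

FAIL

Decompose plus/2: plus(Q, r(e, c)) =?= plus(Y, Y),  plus(c, e) =?= plus(c, 7).
Decompose plus/2: Q =?= Y,  r(e, c) =?= Y.
Bind Q := Y; no other remaining equation mentions Q.
Bind Y := r(e, c); no other remaining equation mentions Y. Substituting into the earlier binding gives Q := r(e, c).
Decompose plus/2: c =?= c,  e =?= 7.
Delete trivial equation c =?= c.
Clash: constants e and 7 differ; no unifier exists.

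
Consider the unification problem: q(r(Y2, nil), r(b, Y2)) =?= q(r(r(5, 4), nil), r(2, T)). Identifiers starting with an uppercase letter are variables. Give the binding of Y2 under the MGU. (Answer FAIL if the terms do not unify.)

FAIL

Decompose q/2: r(Y2, nil) =?= r(r(5, 4), nil),  r(b, Y2) =?= r(2, T).
Decompose r/2: Y2 =?= r(5, 4),  nil =?= nil.
Bind Y2 := r(5, 4); substituting into the one remaining equation that mentions Y2 gives: r(b, r(5, 4)) =?= r(2, T).
Delete trivial equation nil =?= nil.
Decompose r/2: b =?= 2,  r(5, 4) =?= T.
Clash: constants b and 2 differ; no unifier exists.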